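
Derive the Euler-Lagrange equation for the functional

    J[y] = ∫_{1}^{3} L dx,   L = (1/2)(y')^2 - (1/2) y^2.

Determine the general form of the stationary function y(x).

The Lagrangian is L = (1/2)(y')^2 - (1/2) y^2.
∂L/∂y = -y.
∂L/∂y' = y'.
The Euler-Lagrange equation d/dx(∂L/∂y') − ∂L/∂y = 0 becomes:
    y'' + y = 0
General solution: y(x) = A sin(x) + B cos(x), where A and B are arbitrary constants fixed by the endpoint conditions.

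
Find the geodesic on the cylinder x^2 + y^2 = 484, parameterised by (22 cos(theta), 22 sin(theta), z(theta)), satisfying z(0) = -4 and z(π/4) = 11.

Parameterise the cylinder of radius R = 22 as
    r(θ) = (22 cos θ, 22 sin θ, z(θ)).
The arc-length element is
    ds = sqrt(484 + (dz/dθ)^2) dθ,
so the Lagrangian is L = sqrt(484 + z'^2).
L depends on z' only, not on z or θ, so ∂L/∂z = 0 and
    ∂L/∂z' = z' / sqrt(484 + z'^2).
The Euler-Lagrange equation gives
    d/dθ( z' / sqrt(484 + z'^2) ) = 0,
so z' is constant. Integrating once:
    z(θ) = a θ + b,
a helix on the cylinder (a straight line when the cylinder is unrolled). The constants a, b are determined by the endpoint conditions.
With endpoint conditions z(0) = -4 and z(π/4) = 11: from z(0) = b we get b = -4, and a·π/4 + -4 = 11 gives a = 60/π, so
    z(θ) = (60/π) θ − 4.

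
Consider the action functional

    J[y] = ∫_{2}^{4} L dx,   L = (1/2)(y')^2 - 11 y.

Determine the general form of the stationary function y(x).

The Lagrangian is L = (1/2)(y')^2 - 11 y.
∂L/∂y = -11.
∂L/∂y' = y'.
The Euler-Lagrange equation d/dx(∂L/∂y') − ∂L/∂y = 0 becomes:
    y'' + 11 = 0
General solution: y(x) = -(11/2) x^2 + A x + B, where A and B are arbitrary constants fixed by the endpoint conditions.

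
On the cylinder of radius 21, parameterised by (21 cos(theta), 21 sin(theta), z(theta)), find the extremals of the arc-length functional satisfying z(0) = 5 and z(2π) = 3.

Parameterise the cylinder of radius R = 21 as
    r(θ) = (21 cos θ, 21 sin θ, z(θ)).
The arc-length element is
    ds = sqrt(441 + (dz/dθ)^2) dθ,
so the Lagrangian is L = sqrt(441 + z'^2).
L depends on z' only, not on z or θ, so ∂L/∂z = 0 and
    ∂L/∂z' = z' / sqrt(441 + z'^2).
The Euler-Lagrange equation gives
    d/dθ( z' / sqrt(441 + z'^2) ) = 0,
so z' is constant. Integrating once:
    z(θ) = a θ + b,
a helix on the cylinder (a straight line when the cylinder is unrolled). The constants a, b are determined by the endpoint conditions.
With endpoint conditions z(0) = 5 and z(2π) = 3: from z(0) = b we get b = 5, and a·2π + 5 = 3 gives a = -1/π, so
    z(θ) = (-1/π) θ + 5.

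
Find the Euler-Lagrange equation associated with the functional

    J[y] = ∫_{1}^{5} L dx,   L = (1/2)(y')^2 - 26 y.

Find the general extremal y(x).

The Lagrangian is L = (1/2)(y')^2 - 26 y.
∂L/∂y = -26.
∂L/∂y' = y'.
The Euler-Lagrange equation d/dx(∂L/∂y') − ∂L/∂y = 0 becomes:
    y'' + 26 = 0
General solution: y(x) = -13 x^2 + A x + B, where A and B are arbitrary constants fixed by the endpoint conditions.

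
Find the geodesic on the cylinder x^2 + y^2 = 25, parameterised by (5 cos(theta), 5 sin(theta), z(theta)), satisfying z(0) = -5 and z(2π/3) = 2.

Parameterise the cylinder of radius R = 5 as
    r(θ) = (5 cos θ, 5 sin θ, z(θ)).
The arc-length element is
    ds = sqrt(25 + (dz/dθ)^2) dθ,
so the Lagrangian is L = sqrt(25 + z'^2).
L depends on z' only, not on z or θ, so ∂L/∂z = 0 and
    ∂L/∂z' = z' / sqrt(25 + z'^2).
The Euler-Lagrange equation gives
    d/dθ( z' / sqrt(25 + z'^2) ) = 0,
so z' is constant. Integrating once:
    z(θ) = a θ + b,
a helix on the cylinder (a straight line when the cylinder is unrolled). The constants a, b are determined by the endpoint conditions.
With endpoint conditions z(0) = -5 and z(2π/3) = 2: from z(0) = b we get b = -5, and a·2π/3 + -5 = 2 gives a = 21/(2π), so
    z(θ) = (21/(2π)) θ − 5.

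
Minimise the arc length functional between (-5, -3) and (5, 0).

Arc-length functional: J[y] = ∫ sqrt(1 + (y')^2) dx.
Lagrangian L = sqrt(1 + (y')^2) has no explicit y dependence, so ∂L/∂y = 0 and the Euler-Lagrange equation gives
    d/dx( y' / sqrt(1 + (y')^2) ) = 0  ⇒  y' / sqrt(1 + (y')^2) = const.
Hence y' is constant, so y(x) is affine.
Fitting the endpoints (-5, -3) and (5, 0):
    slope m = (0 − (-3)) / (5 − (-5)) = 3/10,
    intercept c = (-3) − m·(-5) = -3/2.
Extremal: y(x) = (3/10) x - 3/2.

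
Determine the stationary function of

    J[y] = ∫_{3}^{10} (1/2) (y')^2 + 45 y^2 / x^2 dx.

The Lagrangian is L = (1/2) (y')^2 + 45 y^2 / x^2.
Compute ∂L/∂y = 90y/x^2, ∂L/∂y' = y'.
The Euler-Lagrange equation d/dx(∂L/∂y') − ∂L/∂y = 0 reduces to
    y'' − 90/x^2 · y = 0  (x > 0).
Its general solution is
    y(x) = A x^10 + B x^(-9),
with A, B fixed by the endpoint conditions.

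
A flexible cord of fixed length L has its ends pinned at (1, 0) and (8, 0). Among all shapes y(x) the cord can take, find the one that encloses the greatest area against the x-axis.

Set up the augmented Lagrangian using a multiplier λ for the length constraint:
    F(y, y') = y − λ sqrt(1 + y'^2).
F has no explicit x dependence, so the Beltrami identity yields a first integral
    F − y' ∂F/∂y' = C.
Compute ∂F/∂y' = −λ y' / sqrt(1 + y'^2). Then
    y − λ sqrt(1 + y'^2) + λ y'^2 / sqrt(1 + y'^2) = C
    ⇒  y − λ / sqrt(1 + y'^2) = C.
Solving for y' and integrating gives
    (x − a)^2 + (y − b)^2 = λ^2,
a circular arc of radius λ. The constants a, b are determined by the endpoint conditions y(1) = y(8) = 0, and λ is fixed implicitly by the length constraint
    ∫_{1}^{8} sqrt(1 + y'^2) dx = L.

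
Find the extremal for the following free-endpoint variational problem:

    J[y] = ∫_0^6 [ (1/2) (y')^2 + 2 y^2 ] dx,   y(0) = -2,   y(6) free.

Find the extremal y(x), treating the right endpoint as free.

The Lagrangian L = (1/2) (y')^2 + 2 y^2 gives
    ∂L/∂y = 4 y,   ∂L/∂y' = y'.
Euler-Lagrange: y'' − 4 y = 0.
With k = 2, the general solution is
    y(x) = A cosh(2 x) + B sinh(2 x).
Fixed left endpoint y(0) = -2 ⇒ A = -2.
The right endpoint x = 6 is free, so the natural (transversality) condition is ∂L/∂y' |_{x=6} = 0, i.e. y'(6) = 0.
Compute y'(x) = A k sinh(k x) + B k cosh(k x), so
    y'(6) = A k sinh(k·6) + B k cosh(k·6) = 0
    ⇒ B = −A tanh(k·6) = 2 tanh(2·6).
Therefore the extremal is
    y(x) = −2 cosh(2 x) + 2 tanh(2·6) sinh(2 x).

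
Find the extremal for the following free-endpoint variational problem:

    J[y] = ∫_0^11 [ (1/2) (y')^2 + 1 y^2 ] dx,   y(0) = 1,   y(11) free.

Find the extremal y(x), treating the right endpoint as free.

The Lagrangian L = (1/2) (y')^2 + 1 y^2 gives
    ∂L/∂y = 2 y,   ∂L/∂y' = y'.
Euler-Lagrange: y'' − 2 y = 0.
With k = sqrt(2), the general solution is
    y(x) = A cosh(sqrt(2) x) + B sinh(sqrt(2) x).
Fixed left endpoint y(0) = 1 ⇒ A = 1.
The right endpoint x = 11 is free, so the natural (transversality) condition is ∂L/∂y' |_{x=11} = 0, i.e. y'(11) = 0.
Compute y'(x) = A k sinh(k x) + B k cosh(k x), so
    y'(11) = A k sinh(k·11) + B k cosh(k·11) = 0
    ⇒ B = −A tanh(k·11) = − tanh(sqrt(2)·11).
Therefore the extremal is
    y(x) = cosh(sqrt(2) x) − tanh(sqrt(2)·11) sinh(sqrt(2) x).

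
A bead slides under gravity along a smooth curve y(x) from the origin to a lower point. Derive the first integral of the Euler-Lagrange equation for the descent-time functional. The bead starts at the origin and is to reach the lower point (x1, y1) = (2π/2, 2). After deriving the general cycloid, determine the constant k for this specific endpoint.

The Lagrangian L = sqrt((1 + y'^2) / y) has no explicit x dependence, so the Beltrami identity applies:
    L − y' ∂L/∂y' = C.
Compute ∂L/∂y' = y' / sqrt(y (1 + y'^2)).
Substitute:
    sqrt((1 + y'^2)/y) − y'·y' / sqrt(y (1 + y'^2))
    = (1 + y'^2) / sqrt(y (1 + y'^2)) − y'^2 / sqrt(y (1 + y'^2))
    = 1 / sqrt(y (1 + y'^2)) = C.
Squaring and rearranging gives the first integral
    y (1 + y'^2) = 1/C^2 =: k   (constant).
Solving this first-order ODE by the substitution
    y = (k/2)(1 − cos θ)
yields the cycloid parameterisation
    x(θ) = (k/2)(θ − sin θ),   y(θ) = (k/2)(1 − cos θ).
The constant k is fixed by the endpoint condition.
Now fit the given lower endpoint (x1, y1) = (2π/2, 2). At the bottom of the first arch (θ = π), the parametric equations give
    y(π) = (k/2)(1 − cos π) = k,
    x(π) = (k/2)(π − sin π) = kπ/2.
Matching y(π) = 2 gives k = 2, consistent with x(π) = 2π/2. Therefore the specific cycloid is
    x(θ) = (2/2)(θ − sin θ),   y(θ) = (2/2)(1 − cos θ).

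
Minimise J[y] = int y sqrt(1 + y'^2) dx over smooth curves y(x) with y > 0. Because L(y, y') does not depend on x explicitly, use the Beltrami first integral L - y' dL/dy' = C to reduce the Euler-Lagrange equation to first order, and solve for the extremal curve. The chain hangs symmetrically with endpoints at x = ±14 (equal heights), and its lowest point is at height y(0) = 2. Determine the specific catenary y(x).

The Lagrangian L(y, y') = y sqrt(1 + y'^2) has no explicit x dependence, so the Beltrami identity applies:
    L − y' ∂L/∂y' = C.
Compute ∂L/∂y' = y · y' / sqrt(1 + y'^2). Then
    L − y' ∂L/∂y'
    = y sqrt(1 + y'^2) − y · y'^2 / sqrt(1 + y'^2)
    = y (1 + y'^2 − y'^2) / sqrt(1 + y'^2)
    = y / sqrt(1 + y'^2) = C.
Squaring gives y^2 = C^2 (1 + y'^2), i.e.
    y'^2 = y^2 / C^2 − 1.
Separating variables,
    dy / sqrt(y^2 − C^2) = dx / C,
and integrating gives arccosh(y / C) = (x − a)/C, so
    y(x) = C cosh((x − a)/C),
the catenary. The constants C and a are fixed by the two endpoint conditions (and, for the hanging-chain problem, the length constraint selects C).
Now fit the given data. The endpoints x = ±14 are symmetric at equal height, so the catenary is even about its minimum: a = 0 and y(x) = C cosh(x/C). The lowest point is y(0) = C cosh(0) = C, and we are told y(0) = 2, so C = 2. Therefore
    y(x) = 2 cosh(x/2),
and at the endpoints
    y(±14) = 2 cosh(14/2).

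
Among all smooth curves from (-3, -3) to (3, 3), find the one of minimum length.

Arc-length functional: J[y] = ∫ sqrt(1 + (y')^2) dx.
Lagrangian L = sqrt(1 + (y')^2) has no explicit y dependence, so ∂L/∂y = 0 and the Euler-Lagrange equation gives
    d/dx( y' / sqrt(1 + (y')^2) ) = 0  ⇒  y' / sqrt(1 + (y')^2) = const.
Hence y' is constant, so y(x) is affine.
Fitting the endpoints (-3, -3) and (3, 3):
    slope m = (3 − (-3)) / (3 − (-3)) = 1,
    intercept c = (-3) − m·(-3) = 0.
Extremal: y(x) = x.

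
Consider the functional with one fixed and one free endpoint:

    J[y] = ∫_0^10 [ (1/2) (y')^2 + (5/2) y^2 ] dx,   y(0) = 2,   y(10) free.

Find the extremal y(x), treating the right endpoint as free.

The Lagrangian L = (1/2) (y')^2 + (5/2) y^2 gives
    ∂L/∂y = 5 y,   ∂L/∂y' = y'.
Euler-Lagrange: y'' − 5 y = 0.
With k = sqrt(5), the general solution is
    y(x) = A cosh(sqrt(5) x) + B sinh(sqrt(5) x).
Fixed left endpoint y(0) = 2 ⇒ A = 2.
The right endpoint x = 10 is free, so the natural (transversality) condition is ∂L/∂y' |_{x=10} = 0, i.e. y'(10) = 0.
Compute y'(x) = A k sinh(k x) + B k cosh(k x), so
    y'(10) = A k sinh(k·10) + B k cosh(k·10) = 0
    ⇒ B = −A tanh(k·10) = − 2 tanh(sqrt(5)·10).
Therefore the extremal is
    y(x) = 2 cosh(sqrt(5) x) − 2 tanh(sqrt(5)·10) sinh(sqrt(5) x).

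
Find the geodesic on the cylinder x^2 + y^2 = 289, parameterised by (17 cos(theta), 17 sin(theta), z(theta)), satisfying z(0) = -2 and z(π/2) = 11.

Parameterise the cylinder of radius R = 17 as
    r(θ) = (17 cos θ, 17 sin θ, z(θ)).
The arc-length element is
    ds = sqrt(289 + (dz/dθ)^2) dθ,
so the Lagrangian is L = sqrt(289 + z'^2).
L depends on z' only, not on z or θ, so ∂L/∂z = 0 and
    ∂L/∂z' = z' / sqrt(289 + z'^2).
The Euler-Lagrange equation gives
    d/dθ( z' / sqrt(289 + z'^2) ) = 0,
so z' is constant. Integrating once:
    z(θ) = a θ + b,
a helix on the cylinder (a straight line when the cylinder is unrolled). The constants a, b are determined by the endpoint conditions.
With endpoint conditions z(0) = -2 and z(π/2) = 11: from z(0) = b we get b = -2, and a·π/2 + -2 = 11 gives a = 26/π, so
    z(θ) = (26/π) θ − 2.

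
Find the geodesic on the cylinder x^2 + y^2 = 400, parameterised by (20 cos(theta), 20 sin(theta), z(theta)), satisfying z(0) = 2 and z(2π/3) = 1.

Parameterise the cylinder of radius R = 20 as
    r(θ) = (20 cos θ, 20 sin θ, z(θ)).
The arc-length element is
    ds = sqrt(400 + (dz/dθ)^2) dθ,
so the Lagrangian is L = sqrt(400 + z'^2).
L depends on z' only, not on z or θ, so ∂L/∂z = 0 and
    ∂L/∂z' = z' / sqrt(400 + z'^2).
The Euler-Lagrange equation gives
    d/dθ( z' / sqrt(400 + z'^2) ) = 0,
so z' is constant. Integrating once:
    z(θ) = a θ + b,
a helix on the cylinder (a straight line when the cylinder is unrolled). The constants a, b are determined by the endpoint conditions.
With endpoint conditions z(0) = 2 and z(2π/3) = 1: from z(0) = b we get b = 2, and a·2π/3 + 2 = 1 gives a = -3/(2π), so
    z(θ) = (-3/(2π)) θ + 2.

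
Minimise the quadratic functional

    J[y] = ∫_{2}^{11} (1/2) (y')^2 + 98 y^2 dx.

The Lagrangian is L = (1/2) (y')^2 + 98 y^2.
Compute ∂L/∂y = 196y, ∂L/∂y' = y'.
The Euler-Lagrange equation d/dx(∂L/∂y') − ∂L/∂y = 0 reduces to
    y'' − 196 y = 0.
Its general solution is
    y(x) = A e^(14x) + B e^(−14x),
with A, B fixed by the endpoint conditions.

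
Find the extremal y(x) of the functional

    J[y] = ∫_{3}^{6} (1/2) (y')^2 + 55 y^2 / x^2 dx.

The Lagrangian is L = (1/2) (y')^2 + 55 y^2 / x^2.
Compute ∂L/∂y = 110y/x^2, ∂L/∂y' = y'.
The Euler-Lagrange equation d/dx(∂L/∂y') − ∂L/∂y = 0 reduces to
    y'' − 110/x^2 · y = 0  (x > 0).
Its general solution is
    y(x) = A x^11 + B x^(-10),
with A, B fixed by the endpoint conditions.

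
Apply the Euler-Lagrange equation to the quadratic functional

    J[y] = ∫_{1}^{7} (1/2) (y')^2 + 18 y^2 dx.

The Lagrangian is L = (1/2) (y')^2 + 18 y^2.
Compute ∂L/∂y = 36y, ∂L/∂y' = y'.
The Euler-Lagrange equation d/dx(∂L/∂y') − ∂L/∂y = 0 reduces to
    y'' − 36 y = 0.
Its general solution is
    y(x) = A e^(6x) + B e^(−6x),
with A, B fixed by the endpoint conditions.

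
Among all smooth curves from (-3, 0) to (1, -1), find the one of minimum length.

Arc-length functional: J[y] = ∫ sqrt(1 + (y')^2) dx.
Lagrangian L = sqrt(1 + (y')^2) has no explicit y dependence, so ∂L/∂y = 0 and the Euler-Lagrange equation gives
    d/dx( y' / sqrt(1 + (y')^2) ) = 0  ⇒  y' / sqrt(1 + (y')^2) = const.
Hence y' is constant, so y(x) is affine.
Fitting the endpoints (-3, 0) and (1, -1):
    slope m = ((-1) − 0) / (1 − (-3)) = -1/4,
    intercept c = 0 − m·(-3) = -3/4.
Extremal: y(x) = (-1/4) x - 3/4.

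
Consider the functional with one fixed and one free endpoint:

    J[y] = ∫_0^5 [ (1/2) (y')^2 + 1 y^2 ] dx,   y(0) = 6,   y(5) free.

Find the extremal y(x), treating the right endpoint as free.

The Lagrangian L = (1/2) (y')^2 + 1 y^2 gives
    ∂L/∂y = 2 y,   ∂L/∂y' = y'.
Euler-Lagrange: y'' − 2 y = 0.
With k = sqrt(2), the general solution is
    y(x) = A cosh(sqrt(2) x) + B sinh(sqrt(2) x).
Fixed left endpoint y(0) = 6 ⇒ A = 6.
The right endpoint x = 5 is free, so the natural (transversality) condition is ∂L/∂y' |_{x=5} = 0, i.e. y'(5) = 0.
Compute y'(x) = A k sinh(k x) + B k cosh(k x), so
    y'(5) = A k sinh(k·5) + B k cosh(k·5) = 0
    ⇒ B = −A tanh(k·5) = − 6 tanh(sqrt(2)·5).
Therefore the extremal is
    y(x) = 6 cosh(sqrt(2) x) − 6 tanh(sqrt(2)·5) sinh(sqrt(2) x).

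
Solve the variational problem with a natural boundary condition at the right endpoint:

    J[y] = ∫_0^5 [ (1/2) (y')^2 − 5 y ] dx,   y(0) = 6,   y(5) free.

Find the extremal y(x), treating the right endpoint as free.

The Lagrangian L = (1/2) (y')^2 − 5 y gives
    ∂L/∂y = −5,   ∂L/∂y' = y'.
Euler-Lagrange: d/dx(y') − (−5) = 0, i.e. y'' + 5 = 0, so
    y(x) = −(5/2) x^2 + C1 x + C2.
Fixed left endpoint y(0) = 6 ⇒ C2 = 6.
The right endpoint x = 5 is free, so the natural (transversality) condition is ∂L/∂y' |_{x=5} = 0, i.e. y'(5) = 0.
Compute y'(x) = −5 x + C1, so y'(5) = −25 + C1 = 0 ⇒ C1 = 25.
Therefore the extremal is
    y(x) = −(5/2) x^2 + 25 x + 6.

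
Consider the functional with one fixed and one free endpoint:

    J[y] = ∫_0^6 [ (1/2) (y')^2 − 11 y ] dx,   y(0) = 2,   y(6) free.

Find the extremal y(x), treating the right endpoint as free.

The Lagrangian L = (1/2) (y')^2 − 11 y gives
    ∂L/∂y = −11,   ∂L/∂y' = y'.
Euler-Lagrange: d/dx(y') − (−11) = 0, i.e. y'' + 11 = 0, so
    y(x) = −(11/2) x^2 + C1 x + C2.
Fixed left endpoint y(0) = 2 ⇒ C2 = 2.
The right endpoint x = 6 is free, so the natural (transversality) condition is ∂L/∂y' |_{x=6} = 0, i.e. y'(6) = 0.
Compute y'(x) = −11 x + C1, so y'(6) = −66 + C1 = 0 ⇒ C1 = 66.
Therefore the extremal is
    y(x) = −(11/2) x^2 + 66 x + 2.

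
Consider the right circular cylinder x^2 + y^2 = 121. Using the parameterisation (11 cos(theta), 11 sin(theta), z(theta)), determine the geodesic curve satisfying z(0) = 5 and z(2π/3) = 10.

Parameterise the cylinder of radius R = 11 as
    r(θ) = (11 cos θ, 11 sin θ, z(θ)).
The arc-length element is
    ds = sqrt(121 + (dz/dθ)^2) dθ,
so the Lagrangian is L = sqrt(121 + z'^2).
L depends on z' only, not on z or θ, so ∂L/∂z = 0 and
    ∂L/∂z' = z' / sqrt(121 + z'^2).
The Euler-Lagrange equation gives
    d/dθ( z' / sqrt(121 + z'^2) ) = 0,
so z' is constant. Integrating once:
    z(θ) = a θ + b,
a helix on the cylinder (a straight line when the cylinder is unrolled). The constants a, b are determined by the endpoint conditions.
With endpoint conditions z(0) = 5 and z(2π/3) = 10: from z(0) = b we get b = 5, and a·2π/3 + 5 = 10 gives a = 15/(2π), so
    z(θ) = (15/(2π)) θ + 5.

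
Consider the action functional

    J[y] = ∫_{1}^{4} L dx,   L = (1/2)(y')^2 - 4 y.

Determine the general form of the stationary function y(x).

The Lagrangian is L = (1/2)(y')^2 - 4 y.
∂L/∂y = -4.
∂L/∂y' = y'.
The Euler-Lagrange equation d/dx(∂L/∂y') − ∂L/∂y = 0 becomes:
    y'' + 4 = 0
General solution: y(x) = -2 x^2 + A x + B, where A and B are arbitrary constants fixed by the endpoint conditions.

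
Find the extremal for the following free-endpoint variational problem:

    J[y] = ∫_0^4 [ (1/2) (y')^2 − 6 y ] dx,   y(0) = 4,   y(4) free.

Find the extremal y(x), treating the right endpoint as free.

The Lagrangian L = (1/2) (y')^2 − 6 y gives
    ∂L/∂y = −6,   ∂L/∂y' = y'.
Euler-Lagrange: d/dx(y') − (−6) = 0, i.e. y'' + 6 = 0, so
    y(x) = −(6/2) x^2 + C1 x + C2.
Fixed left endpoint y(0) = 4 ⇒ C2 = 4.
The right endpoint x = 4 is free, so the natural (transversality) condition is ∂L/∂y' |_{x=4} = 0, i.e. y'(4) = 0.
Compute y'(x) = −6 x + C1, so y'(4) = −24 + C1 = 0 ⇒ C1 = 24.
Therefore the extremal is
    y(x) = −3 x^2 + 24 x + 4.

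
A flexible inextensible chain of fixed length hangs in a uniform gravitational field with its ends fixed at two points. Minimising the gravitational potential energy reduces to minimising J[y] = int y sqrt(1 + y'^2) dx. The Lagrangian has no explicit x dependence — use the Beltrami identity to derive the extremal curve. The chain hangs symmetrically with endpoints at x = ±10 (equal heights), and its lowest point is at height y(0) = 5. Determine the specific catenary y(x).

The Lagrangian L(y, y') = y sqrt(1 + y'^2) has no explicit x dependence, so the Beltrami identity applies:
    L − y' ∂L/∂y' = C.
Compute ∂L/∂y' = y · y' / sqrt(1 + y'^2). Then
    L − y' ∂L/∂y'
    = y sqrt(1 + y'^2) − y · y'^2 / sqrt(1 + y'^2)
    = y (1 + y'^2 − y'^2) / sqrt(1 + y'^2)
    = y / sqrt(1 + y'^2) = C.
Squaring gives y^2 = C^2 (1 + y'^2), i.e.
    y'^2 = y^2 / C^2 − 1.
Separating variables,
    dy / sqrt(y^2 − C^2) = dx / C,
and integrating gives arccosh(y / C) = (x − a)/C, so
    y(x) = C cosh((x − a)/C),
the catenary. The constants C and a are fixed by the two endpoint conditions (and, for the hanging-chain problem, the length constraint selects C).
Now fit the given data. The endpoints x = ±10 are symmetric at equal height, so the catenary is even about its minimum: a = 0 and y(x) = C cosh(x/C). The lowest point is y(0) = C cosh(0) = C, and we are told y(0) = 5, so C = 5. Therefore
    y(x) = 5 cosh(x/5),
and at the endpoints
    y(±10) = 5 cosh(10/5).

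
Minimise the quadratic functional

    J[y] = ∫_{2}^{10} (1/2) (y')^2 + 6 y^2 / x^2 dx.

The Lagrangian is L = (1/2) (y')^2 + 6 y^2 / x^2.
Compute ∂L/∂y = 12y/x^2, ∂L/∂y' = y'.
The Euler-Lagrange equation d/dx(∂L/∂y') − ∂L/∂y = 0 reduces to
    y'' − 12/x^2 · y = 0  (x > 0).
Its general solution is
    y(x) = A x^4 + B x^(-3),
with A, B fixed by the endpoint conditions.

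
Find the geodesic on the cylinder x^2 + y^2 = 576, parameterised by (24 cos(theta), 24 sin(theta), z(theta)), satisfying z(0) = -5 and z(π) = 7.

Parameterise the cylinder of radius R = 24 as
    r(θ) = (24 cos θ, 24 sin θ, z(θ)).
The arc-length element is
    ds = sqrt(576 + (dz/dθ)^2) dθ,
so the Lagrangian is L = sqrt(576 + z'^2).
L depends on z' only, not on z or θ, so ∂L/∂z = 0 and
    ∂L/∂z' = z' / sqrt(576 + z'^2).
The Euler-Lagrange equation gives
    d/dθ( z' / sqrt(576 + z'^2) ) = 0,
so z' is constant. Integrating once:
    z(θ) = a θ + b,
a helix on the cylinder (a straight line when the cylinder is unrolled). The constants a, b are determined by the endpoint conditions.
With endpoint conditions z(0) = -5 and z(π) = 7: from z(0) = b we get b = -5, and a·π + -5 = 7 gives a = 12/π, so
    z(θ) = (12/π) θ − 5.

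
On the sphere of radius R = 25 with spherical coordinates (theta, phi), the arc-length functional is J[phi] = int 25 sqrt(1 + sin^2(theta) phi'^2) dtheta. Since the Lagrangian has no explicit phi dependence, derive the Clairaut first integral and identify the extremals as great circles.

On the sphere of radius R = 25 with spherical coordinates (θ, φ), the induced metric is
    ds^2 = 625(dθ^2 + sin^2(θ) dφ^2).
Parameterise by θ; the arc-length functional is
    J[φ] = ∫ 25 sqrt(1 + sin^2(θ) (dφ/dθ)^2) dθ,
so L = 25 sqrt(1 + sin^2(θ) φ'^2). Compute
    ∂L/∂φ = 0  (L has no explicit φ dependence),
    ∂L/∂φ' = 25 sin^2(θ) φ' / sqrt(1 + sin^2(θ) φ'^2).
Since ∂L/∂φ = 0, the Euler-Lagrange equation
    d/dθ(∂L/∂φ') − ∂L/∂φ = 0
reduces to d/dθ(∂L/∂φ') = 0, i.e. the momentum conjugate to φ is conserved:
    25 sin^2(θ) φ' / sqrt(1 + sin^2(θ) φ'^2) = C.
The overall factor of 25 is constant, so dividing through gives Clairaut's relation sin^2(θ) φ' / sqrt(1 + sin^2(θ) φ'^2) = C' (with C' = C/25). Solving for φ' and integrating gives the great-circle family
    cot(θ) = A cos(φ − φ_0),
i.e. the intersection of the sphere with a plane through the origin. The two constants A and φ_0 (equivalently C and one phase) are fixed by the two endpoint conditions.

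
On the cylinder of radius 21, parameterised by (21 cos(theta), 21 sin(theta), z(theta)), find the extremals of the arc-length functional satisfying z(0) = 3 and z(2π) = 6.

Parameterise the cylinder of radius R = 21 as
    r(θ) = (21 cos θ, 21 sin θ, z(θ)).
The arc-length element is
    ds = sqrt(441 + (dz/dθ)^2) dθ,
so the Lagrangian is L = sqrt(441 + z'^2).
L depends on z' only, not on z or θ, so ∂L/∂z = 0 and
    ∂L/∂z' = z' / sqrt(441 + z'^2).
The Euler-Lagrange equation gives
    d/dθ( z' / sqrt(441 + z'^2) ) = 0,
so z' is constant. Integrating once:
    z(θ) = a θ + b,
a helix on the cylinder (a straight line when the cylinder is unrolled). The constants a, b are determined by the endpoint conditions.
With endpoint conditions z(0) = 3 and z(2π) = 6: from z(0) = b we get b = 3, and a·2π + 3 = 6 gives a = 3/(2π), so
    z(θ) = (3/(2π)) θ + 3.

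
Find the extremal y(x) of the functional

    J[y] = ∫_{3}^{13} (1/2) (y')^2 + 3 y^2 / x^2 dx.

The Lagrangian is L = (1/2) (y')^2 + 3 y^2 / x^2.
Compute ∂L/∂y = 6y/x^2, ∂L/∂y' = y'.
The Euler-Lagrange equation d/dx(∂L/∂y') − ∂L/∂y = 0 reduces to
    y'' − 6/x^2 · y = 0  (x > 0).
Its general solution is
    y(x) = A x^3 + B x^(-2),
with A, B fixed by the endpoint conditions.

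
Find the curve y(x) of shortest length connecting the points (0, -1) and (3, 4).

Arc-length functional: J[y] = ∫ sqrt(1 + (y')^2) dx.
Lagrangian L = sqrt(1 + (y')^2) has no explicit y dependence, so ∂L/∂y = 0 and the Euler-Lagrange equation gives
    d/dx( y' / sqrt(1 + (y')^2) ) = 0  ⇒  y' / sqrt(1 + (y')^2) = const.
Hence y' is constant, so y(x) is affine.
Fitting the endpoints (0, -1) and (3, 4):
    slope m = (4 − (-1)) / (3 − 0) = 5/3,
    intercept c = (-1) − m·0 = -1.
Extremal: y(x) = (5/3) x - 1.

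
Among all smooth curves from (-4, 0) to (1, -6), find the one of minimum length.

Arc-length functional: J[y] = ∫ sqrt(1 + (y')^2) dx.
Lagrangian L = sqrt(1 + (y')^2) has no explicit y dependence, so ∂L/∂y = 0 and the Euler-Lagrange equation gives
    d/dx( y' / sqrt(1 + (y')^2) ) = 0  ⇒  y' / sqrt(1 + (y')^2) = const.
Hence y' is constant, so y(x) is affine.
Fitting the endpoints (-4, 0) and (1, -6):
    slope m = ((-6) − 0) / (1 − (-4)) = -6/5,
    intercept c = 0 − m·(-4) = -24/5.
Extremal: y(x) = (-6/5) x - 24/5.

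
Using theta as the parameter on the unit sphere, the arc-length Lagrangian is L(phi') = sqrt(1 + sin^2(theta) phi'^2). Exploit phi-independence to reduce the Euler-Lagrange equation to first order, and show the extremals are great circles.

On the unit sphere with spherical coordinates (θ, φ), the induced metric is
    ds^2 = dθ^2 + sin^2(θ) dφ^2.
Parameterise by θ; the arc-length functional is
    J[φ] = ∫ sqrt(1 + sin^2(θ) (dφ/dθ)^2) dθ,
so L = sqrt(1 + sin^2(θ) φ'^2). Compute
    ∂L/∂φ = 0  (L has no explicit φ dependence),
    ∂L/∂φ' = sin^2(θ) φ' / sqrt(1 + sin^2(θ) φ'^2).
Since ∂L/∂φ = 0, the Euler-Lagrange equation
    d/dθ(∂L/∂φ') − ∂L/∂φ = 0
reduces to d/dθ(∂L/∂φ') = 0, i.e. the momentum conjugate to φ is conserved:
    sin^2(θ) φ' / sqrt(1 + sin^2(θ) φ'^2) = C.
This is Clairaut's relation for the sphere. Solving for φ' and integrating gives the great-circle family
    cot(θ) = A cos(φ − φ_0),
i.e. the intersection of the sphere with a plane through the origin. The two constants A and φ_0 (equivalently C and one phase) are fixed by the two endpoint conditions.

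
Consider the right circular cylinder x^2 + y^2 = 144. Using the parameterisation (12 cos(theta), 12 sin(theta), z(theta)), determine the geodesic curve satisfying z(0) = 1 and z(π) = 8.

Parameterise the cylinder of radius R = 12 as
    r(θ) = (12 cos θ, 12 sin θ, z(θ)).
The arc-length element is
    ds = sqrt(144 + (dz/dθ)^2) dθ,
so the Lagrangian is L = sqrt(144 + z'^2).
L depends on z' only, not on z or θ, so ∂L/∂z = 0 and
    ∂L/∂z' = z' / sqrt(144 + z'^2).
The Euler-Lagrange equation gives
    d/dθ( z' / sqrt(144 + z'^2) ) = 0,
so z' is constant. Integrating once:
    z(θ) = a θ + b,
a helix on the cylinder (a straight line when the cylinder is unrolled). The constants a, b are determined by the endpoint conditions.
With endpoint conditions z(0) = 1 and z(π) = 8: from z(0) = b we get b = 1, and a·π + 1 = 8 gives a = 7/π, so
    z(θ) = (7/π) θ + 1.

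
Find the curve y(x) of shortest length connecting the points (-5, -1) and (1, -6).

Arc-length functional: J[y] = ∫ sqrt(1 + (y')^2) dx.
Lagrangian L = sqrt(1 + (y')^2) has no explicit y dependence, so ∂L/∂y = 0 and the Euler-Lagrange equation gives
    d/dx( y' / sqrt(1 + (y')^2) ) = 0  ⇒  y' / sqrt(1 + (y')^2) = const.
Hence y' is constant, so y(x) is affine.
Fitting the endpoints (-5, -1) and (1, -6):
    slope m = ((-6) − (-1)) / (1 − (-5)) = -5/6,
    intercept c = (-1) − m·(-5) = -31/6.
Extremal: y(x) = (-5/6) x - 31/6.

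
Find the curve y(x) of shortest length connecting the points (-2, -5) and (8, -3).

Arc-length functional: J[y] = ∫ sqrt(1 + (y')^2) dx.
Lagrangian L = sqrt(1 + (y')^2) has no explicit y dependence, so ∂L/∂y = 0 and the Euler-Lagrange equation gives
    d/dx( y' / sqrt(1 + (y')^2) ) = 0  ⇒  y' / sqrt(1 + (y')^2) = const.
Hence y' is constant, so y(x) is affine.
Fitting the endpoints (-2, -5) and (8, -3):
    slope m = ((-3) − (-5)) / (8 − (-2)) = 1/5,
    intercept c = (-5) − m·(-2) = -23/5.
Extremal: y(x) = (1/5) x - 23/5.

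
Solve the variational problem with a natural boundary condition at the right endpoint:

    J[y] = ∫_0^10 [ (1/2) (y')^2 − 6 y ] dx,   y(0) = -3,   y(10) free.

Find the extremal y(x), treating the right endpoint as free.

The Lagrangian L = (1/2) (y')^2 − 6 y gives
    ∂L/∂y = −6,   ∂L/∂y' = y'.
Euler-Lagrange: d/dx(y') − (−6) = 0, i.e. y'' + 6 = 0, so
    y(x) = −(6/2) x^2 + C1 x + C2.
Fixed left endpoint y(0) = -3 ⇒ C2 = -3.
The right endpoint x = 10 is free, so the natural (transversality) condition is ∂L/∂y' |_{x=10} = 0, i.e. y'(10) = 0.
Compute y'(x) = −6 x + C1, so y'(10) = −60 + C1 = 0 ⇒ C1 = 60.
Therefore the extremal is
    y(x) = −3 x^2 + 60 x − 3.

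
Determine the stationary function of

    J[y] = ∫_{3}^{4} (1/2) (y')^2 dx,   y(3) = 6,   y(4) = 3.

The Lagrangian is L = (1/2) (y')^2.
Compute ∂L/∂y = 0, ∂L/∂y' = y'.
The Euler-Lagrange equation d/dx(∂L/∂y') − ∂L/∂y = 0 reduces to
    y'' = 0.
Its general solution is
    y(x) = A x + B,
with A, B fixed by the endpoint conditions.
Applying the endpoint conditions y(3) = 6 and y(4) = 3: solve A·3 + B = 6 and A·4 + B = 3. Subtracting gives A(4 − 3) = 3 − 6, so A = -3, and B = 6 − A·3 = 15. Therefore
    y(x) = -3 x + 15.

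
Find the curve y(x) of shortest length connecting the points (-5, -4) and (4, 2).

Arc-length functional: J[y] = ∫ sqrt(1 + (y')^2) dx.
Lagrangian L = sqrt(1 + (y')^2) has no explicit y dependence, so ∂L/∂y = 0 and the Euler-Lagrange equation gives
    d/dx( y' / sqrt(1 + (y')^2) ) = 0  ⇒  y' / sqrt(1 + (y')^2) = const.
Hence y' is constant, so y(x) is affine.
Fitting the endpoints (-5, -4) and (4, 2):
    slope m = (2 − (-4)) / (4 − (-5)) = 2/3,
    intercept c = (-4) − m·(-5) = -2/3.
Extremal: y(x) = (2/3) x - 2/3.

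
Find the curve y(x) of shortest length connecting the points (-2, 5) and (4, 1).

Arc-length functional: J[y] = ∫ sqrt(1 + (y')^2) dx.
Lagrangian L = sqrt(1 + (y')^2) has no explicit y dependence, so ∂L/∂y = 0 and the Euler-Lagrange equation gives
    d/dx( y' / sqrt(1 + (y')^2) ) = 0  ⇒  y' / sqrt(1 + (y')^2) = const.
Hence y' is constant, so y(x) is affine.
Fitting the endpoints (-2, 5) and (4, 1):
    slope m = (1 − 5) / (4 − (-2)) = -2/3,
    intercept c = 5 − m·(-2) = 11/3.
Extremal: y(x) = (-2/3) x + 11/3.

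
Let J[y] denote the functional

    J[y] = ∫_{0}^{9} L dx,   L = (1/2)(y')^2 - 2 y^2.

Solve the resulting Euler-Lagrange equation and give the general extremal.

The Lagrangian is L = (1/2)(y')^2 - 2 y^2.
∂L/∂y = -4y.
∂L/∂y' = y'.
The Euler-Lagrange equation d/dx(∂L/∂y') − ∂L/∂y = 0 becomes:
    y'' + 4 y = 0
General solution: y(x) = A sin(2x) + B cos(2x), where A and B are arbitrary constants fixed by the endpoint conditions.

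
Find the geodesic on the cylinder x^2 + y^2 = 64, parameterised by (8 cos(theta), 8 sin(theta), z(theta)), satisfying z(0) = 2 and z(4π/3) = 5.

Parameterise the cylinder of radius R = 8 as
    r(θ) = (8 cos θ, 8 sin θ, z(θ)).
The arc-length element is
    ds = sqrt(64 + (dz/dθ)^2) dθ,
so the Lagrangian is L = sqrt(64 + z'^2).
L depends on z' only, not on z or θ, so ∂L/∂z = 0 and
    ∂L/∂z' = z' / sqrt(64 + z'^2).
The Euler-Lagrange equation gives
    d/dθ( z' / sqrt(64 + z'^2) ) = 0,
so z' is constant. Integrating once:
    z(θ) = a θ + b,
a helix on the cylinder (a straight line when the cylinder is unrolled). The constants a, b are determined by the endpoint conditions.
With endpoint conditions z(0) = 2 and z(4π/3) = 5: from z(0) = b we get b = 2, and a·4π/3 + 2 = 5 gives a = 9/(4π), so
    z(θ) = (9/(4π)) θ + 2.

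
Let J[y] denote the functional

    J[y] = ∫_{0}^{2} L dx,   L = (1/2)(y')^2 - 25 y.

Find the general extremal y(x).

The Lagrangian is L = (1/2)(y')^2 - 25 y.
∂L/∂y = -25.
∂L/∂y' = y'.
The Euler-Lagrange equation d/dx(∂L/∂y') − ∂L/∂y = 0 becomes:
    y'' + 25 = 0
General solution: y(x) = -(25/2) x^2 + A x + B, where A and B are arbitrary constants fixed by the endpoint conditions.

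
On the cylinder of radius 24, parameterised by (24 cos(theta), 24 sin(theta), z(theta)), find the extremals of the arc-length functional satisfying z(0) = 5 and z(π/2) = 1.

Parameterise the cylinder of radius R = 24 as
    r(θ) = (24 cos θ, 24 sin θ, z(θ)).
The arc-length element is
    ds = sqrt(576 + (dz/dθ)^2) dθ,
so the Lagrangian is L = sqrt(576 + z'^2).
L depends on z' only, not on z or θ, so ∂L/∂z = 0 and
    ∂L/∂z' = z' / sqrt(576 + z'^2).
The Euler-Lagrange equation gives
    d/dθ( z' / sqrt(576 + z'^2) ) = 0,
so z' is constant. Integrating once:
    z(θ) = a θ + b,
a helix on the cylinder (a straight line when the cylinder is unrolled). The constants a, b are determined by the endpoint conditions.
With endpoint conditions z(0) = 5 and z(π/2) = 1: from z(0) = b we get b = 5, and a·π/2 + 5 = 1 gives a = -8/π, so
    z(θ) = (-8/π) θ + 5.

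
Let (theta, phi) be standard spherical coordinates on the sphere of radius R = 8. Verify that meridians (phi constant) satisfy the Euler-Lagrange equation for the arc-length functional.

On the sphere of radius R = 8 with spherical coordinates (θ, φ), the induced metric is
    ds^2 = 64(dθ^2 + sin^2(θ) dφ^2).
Using θ as the parameter, the arc-length functional becomes
    J[φ] = ∫ 8 sqrt(1 + sin^2(θ) (dφ/dθ)^2) dθ.
So L = 8 sqrt(1 + sin^2(θ) φ'^2). Compute
    ∂L/∂φ = 0  (L has no explicit φ dependence),
    ∂L/∂φ' = 8 sin^2(θ) φ' / sqrt(1 + sin^2(θ) φ'^2).
For the candidate φ(θ) = c (constant), φ' = 0, so ∂L/∂φ' evaluated along the candidate vanishes, and ∂L/∂φ is identically zero. Hence
    d/dθ(∂L/∂φ') − ∂L/∂φ = 0
is satisfied. Therefore meridians φ = const are extremals of arc length — they are geodesics on the sphere.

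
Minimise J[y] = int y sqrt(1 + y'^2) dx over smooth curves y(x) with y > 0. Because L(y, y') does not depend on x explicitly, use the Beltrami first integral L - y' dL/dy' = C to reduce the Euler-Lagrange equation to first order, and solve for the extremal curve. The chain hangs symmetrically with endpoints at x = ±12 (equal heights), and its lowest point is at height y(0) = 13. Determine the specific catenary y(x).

The Lagrangian L(y, y') = y sqrt(1 + y'^2) has no explicit x dependence, so the Beltrami identity applies:
    L − y' ∂L/∂y' = C.
Compute ∂L/∂y' = y · y' / sqrt(1 + y'^2). Then
    L − y' ∂L/∂y'
    = y sqrt(1 + y'^2) − y · y'^2 / sqrt(1 + y'^2)
    = y (1 + y'^2 − y'^2) / sqrt(1 + y'^2)
    = y / sqrt(1 + y'^2) = C.
Squaring gives y^2 = C^2 (1 + y'^2), i.e.
    y'^2 = y^2 / C^2 − 1.
Separating variables,
    dy / sqrt(y^2 − C^2) = dx / C,
and integrating gives arccosh(y / C) = (x − a)/C, so
    y(x) = C cosh((x − a)/C),
the catenary. The constants C and a are fixed by the two endpoint conditions (and, for the hanging-chain problem, the length constraint selects C).
Now fit the given data. The endpoints x = ±12 are symmetric at equal height, so the catenary is even about its minimum: a = 0 and y(x) = C cosh(x/C). The lowest point is y(0) = C cosh(0) = C, and we are told y(0) = 13, so C = 13. Therefore
    y(x) = 13 cosh(x/13),
and at the endpoints
    y(±12) = 13 cosh(12/13).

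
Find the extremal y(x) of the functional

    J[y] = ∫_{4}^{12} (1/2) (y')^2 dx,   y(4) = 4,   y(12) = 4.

The Lagrangian is L = (1/2) (y')^2.
Compute ∂L/∂y = 0, ∂L/∂y' = y'.
The Euler-Lagrange equation d/dx(∂L/∂y') − ∂L/∂y = 0 reduces to
    y'' = 0.
Its general solution is
    y(x) = A x + B,
with A, B fixed by the endpoint conditions.
Applying the endpoint conditions y(4) = 4 and y(12) = 4: solve A·4 + B = 4 and A·12 + B = 4. Subtracting gives A(12 − 4) = 4 − 4, so A = 0, and B = 4 − A·4 = 4. Therefore
    y(x) = 4.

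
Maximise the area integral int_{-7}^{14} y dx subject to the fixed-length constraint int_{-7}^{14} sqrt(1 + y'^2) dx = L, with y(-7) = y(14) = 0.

Set up the augmented Lagrangian using a multiplier λ for the length constraint:
    F(y, y') = y − λ sqrt(1 + y'^2).
F has no explicit x dependence, so the Beltrami identity yields a first integral
    F − y' ∂F/∂y' = C.
Compute ∂F/∂y' = −λ y' / sqrt(1 + y'^2). Then
    y − λ sqrt(1 + y'^2) + λ y'^2 / sqrt(1 + y'^2) = C
    ⇒  y − λ / sqrt(1 + y'^2) = C.
Solving for y' and integrating gives
    (x − a)^2 + (y − b)^2 = λ^2,
a circular arc of radius λ. The constants a, b are determined by the endpoint conditions y(-7) = y(14) = 0, and λ is fixed implicitly by the length constraint
    ∫_{-7}^{14} sqrt(1 + y'^2) dx = L.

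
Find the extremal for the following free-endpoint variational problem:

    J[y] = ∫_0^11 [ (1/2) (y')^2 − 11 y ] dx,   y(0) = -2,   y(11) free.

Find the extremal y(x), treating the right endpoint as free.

The Lagrangian L = (1/2) (y')^2 − 11 y gives
    ∂L/∂y = −11,   ∂L/∂y' = y'.
Euler-Lagrange: d/dx(y') − (−11) = 0, i.e. y'' + 11 = 0, so
    y(x) = −(11/2) x^2 + C1 x + C2.
Fixed left endpoint y(0) = -2 ⇒ C2 = -2.
The right endpoint x = 11 is free, so the natural (transversality) condition is ∂L/∂y' |_{x=11} = 0, i.e. y'(11) = 0.
Compute y'(x) = −11 x + C1, so y'(11) = −121 + C1 = 0 ⇒ C1 = 121.
Therefore the extremal is
    y(x) = −(11/2) x^2 + 121 x − 2.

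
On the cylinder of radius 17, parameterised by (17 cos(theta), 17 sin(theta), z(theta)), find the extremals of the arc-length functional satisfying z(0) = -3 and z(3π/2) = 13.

Parameterise the cylinder of radius R = 17 as
    r(θ) = (17 cos θ, 17 sin θ, z(θ)).
The arc-length element is
    ds = sqrt(289 + (dz/dθ)^2) dθ,
so the Lagrangian is L = sqrt(289 + z'^2).
L depends on z' only, not on z or θ, so ∂L/∂z = 0 and
    ∂L/∂z' = z' / sqrt(289 + z'^2).
The Euler-Lagrange equation gives
    d/dθ( z' / sqrt(289 + z'^2) ) = 0,
so z' is constant. Integrating once:
    z(θ) = a θ + b,
a helix on the cylinder (a straight line when the cylinder is unrolled). The constants a, b are determined by the endpoint conditions.
With endpoint conditions z(0) = -3 and z(3π/2) = 13: from z(0) = b we get b = -3, and a·3π/2 + -3 = 13 gives a = 32/(3π), so
    z(θ) = (32/(3π)) θ − 3.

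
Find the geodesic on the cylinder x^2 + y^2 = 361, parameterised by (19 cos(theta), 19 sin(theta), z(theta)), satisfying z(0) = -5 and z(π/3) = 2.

Parameterise the cylinder of radius R = 19 as
    r(θ) = (19 cos θ, 19 sin θ, z(θ)).
The arc-length element is
    ds = sqrt(361 + (dz/dθ)^2) dθ,
so the Lagrangian is L = sqrt(361 + z'^2).
L depends on z' only, not on z or θ, so ∂L/∂z = 0 and
    ∂L/∂z' = z' / sqrt(361 + z'^2).
The Euler-Lagrange equation gives
    d/dθ( z' / sqrt(361 + z'^2) ) = 0,
so z' is constant. Integrating once:
    z(θ) = a θ + b,
a helix on the cylinder (a straight line when the cylinder is unrolled). The constants a, b are determined by the endpoint conditions.
With endpoint conditions z(0) = -5 and z(π/3) = 2: from z(0) = b we get b = -5, and a·π/3 + -5 = 2 gives a = 21/π, so
    z(θ) = (21/π) θ − 5.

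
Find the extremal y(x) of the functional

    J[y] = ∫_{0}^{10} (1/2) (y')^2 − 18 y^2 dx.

The Lagrangian is L = (1/2) (y')^2 − 18 y^2.
Compute ∂L/∂y = -36y, ∂L/∂y' = y'.
The Euler-Lagrange equation d/dx(∂L/∂y') − ∂L/∂y = 0 reduces to
    y'' + 36 y = 0.
Its general solution is
    y(x) = A sin(6x) + B cos(6x),
with A, B fixed by the endpoint conditions.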